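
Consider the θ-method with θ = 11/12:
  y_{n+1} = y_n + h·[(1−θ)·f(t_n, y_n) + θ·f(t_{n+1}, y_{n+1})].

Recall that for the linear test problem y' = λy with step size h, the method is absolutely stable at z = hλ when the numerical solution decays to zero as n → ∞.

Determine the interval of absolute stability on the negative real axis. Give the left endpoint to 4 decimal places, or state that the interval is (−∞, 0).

interval (−∞, 0).

Test eqn y'=λy, z=hλ:
  y_{n+1} = y_n + z·[1/12·y_n + 11/12·y_{n+1}] ⇒ (1 − 11/12z)y_{n+1} = (1 + 1/12z)y_n
  ⇒ R(z) = (1 + 1/12z)/(1 − 11/12z).

Boundary: |R(x)|=1, x<0.
x=-0.82: |R|=0.5319
x=-2: |R|=0.2941
x=-10: |R|=0.0164
x=-100: |R|=0.0791
θ=11/12≥1/2 ⇒ |1+1/12x|<|1−11/12x| ∀x<0 ⇒ unbounded interval.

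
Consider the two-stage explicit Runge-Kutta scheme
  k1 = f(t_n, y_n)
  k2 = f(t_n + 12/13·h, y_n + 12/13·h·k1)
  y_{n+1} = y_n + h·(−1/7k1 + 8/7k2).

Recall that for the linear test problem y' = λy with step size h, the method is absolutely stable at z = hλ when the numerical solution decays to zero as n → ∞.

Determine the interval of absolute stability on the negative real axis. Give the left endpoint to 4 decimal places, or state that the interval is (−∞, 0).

On y'=λy, z=hλ:
  k1=λy_n ⇒ h·k1=z·y_n;  k2=λ(1+12/13z)y_n ⇒ h·k2=z(1+12/13z)y_n
  y_{n+1}/y_n = 1 − 1/7z + 8/7z(1+12/13z) = 1 + z + 96/91z²
  so R(z) = 1 + z + 96/91z².

Find x<0 with |R(x)|<1.
x=-0.49: |R|=0.7633
R=1: x+96/91x²=0 ⇒ x=−91/96=-0.9479; min R=1−1/(4·96/91)=0.7630>−1
Confirm numerically:
  x=-0.876: |R|=0.93354 <1
  x=-0.659: |R|=0.79914 <1
  x=-0.581: |R|=0.77511 <1
  x=-1.004: |R|=1.05940 >1
  x=-0.988: |R|=1.04178 >1
Interval (-0.9479, 0).

z∈(-0.9479,0).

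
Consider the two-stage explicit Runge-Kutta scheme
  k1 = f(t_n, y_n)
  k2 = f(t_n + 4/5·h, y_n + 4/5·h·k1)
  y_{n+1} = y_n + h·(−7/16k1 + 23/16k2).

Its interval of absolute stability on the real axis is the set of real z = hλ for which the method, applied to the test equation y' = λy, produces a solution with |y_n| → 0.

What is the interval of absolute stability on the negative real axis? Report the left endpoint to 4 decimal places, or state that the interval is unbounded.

On y'=λy, z=hλ:
  k1=λy_n ⇒ h·k1=z·y_n;  k2=λ(1+4/5z)y_n ⇒ h·k2=z(1+4/5z)y_n
  y_{n+1}/y_n = 1 − 7/16z + 23/16z(1+4/5z) = 1 + z + 23/20z²
  ⇒ R(z) = 1 + z + 23/20z².

Need |R(x)|<1, x<0.
x=-1.35: |R|=1.7459
R=1: x+23/20x²=0 ⇒ x=−20/23=-0.8696; min R=1−1/(4·23/20)=0.7826>−1
Confirm numerically:
  x=-0.749: |R|=0.89615 <1
  x=-0.616: |R|=0.82037 <1
  x=-0.604: |R|=0.81554 <1
  x=-0.896: |R|=1.02724 >1
  x=-0.890: |R|=1.02091 >1
Interval (-0.8696, 0).

z∈(-0.8696,0).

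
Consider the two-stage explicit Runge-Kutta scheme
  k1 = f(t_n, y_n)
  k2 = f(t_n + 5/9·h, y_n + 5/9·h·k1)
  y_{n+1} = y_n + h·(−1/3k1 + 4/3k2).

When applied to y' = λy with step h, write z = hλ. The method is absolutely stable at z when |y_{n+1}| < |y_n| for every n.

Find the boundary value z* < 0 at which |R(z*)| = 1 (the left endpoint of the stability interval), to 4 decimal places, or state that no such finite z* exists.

Set f=λy, z=hλ:
  k1=λy_n ⇒ h·k1=z·y_n;  k2=λ(1+5/9z)y_n ⇒ h·k2=z(1+5/9z)y_n
  y_{n+1}/y_n = 1 − 1/3z + 4/3z(1+5/9z) = 1 + z + 20/27z²
  so R(z) = 1 + z + 20/27z².

Find x<0 with |R(x)|<1.
x=-0.94: |R|=0.7145
R=1: x+20/27x²=0 ⇒ x=−27/20=-1.3500; min R=1−1/(4·20/27)=0.6625>−1
Confirm numerically:
  x=-0.949: |R|=0.71811 <1
  x=-0.876: |R|=0.69243 <1
  x=-0.680: |R|=0.66252 <1
  x=-1.946: |R|=1.85912 >1
  x=-1.894: |R|=1.76321 >1
Interval (-1.3500, 0).

left endpoint -1.3500.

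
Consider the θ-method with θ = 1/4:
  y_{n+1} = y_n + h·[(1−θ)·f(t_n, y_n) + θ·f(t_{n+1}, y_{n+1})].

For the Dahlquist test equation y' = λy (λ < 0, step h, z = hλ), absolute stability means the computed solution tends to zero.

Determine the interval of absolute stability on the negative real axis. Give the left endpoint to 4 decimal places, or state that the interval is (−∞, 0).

On y'=λy, z=hλ:
  y_{n+1} = y_n + z·[3/4·y_n + 1/4·y_{n+1}] ⇒ (1 − 1/4z)y_{n+1} = (1 + 3/4z)y_n
  Hence R(z) = (1 + 3/4z)/(1 − 1/4z).

Need |R(x)|<1, x<0.
x=-1.46: |R|=0.0696
R=−1: 1+3/4x = −1+1/4x ⇒ -1/2x=2 ⇒ x=2/(-1/2)=-4.0000
Confirm numerically:
  x=-2.609: |R|=0.57906 <1
  x=-2.356: |R|=0.48269 <1
  x=-2.023: |R|=0.34352 <1
  x=-4.545: |R|=1.12756 >1
  x=-4.387: |R|=1.09229 >1
Interval (-4.0000, 0).

z∈(-4.0000,0).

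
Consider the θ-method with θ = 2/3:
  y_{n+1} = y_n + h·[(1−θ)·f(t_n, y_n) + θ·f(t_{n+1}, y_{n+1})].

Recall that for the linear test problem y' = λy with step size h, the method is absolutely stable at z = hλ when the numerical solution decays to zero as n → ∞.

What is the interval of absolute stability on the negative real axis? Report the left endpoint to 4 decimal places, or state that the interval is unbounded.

unbounded; (−∞, 0).

Test eqn y'=λy, z=hλ:
  y_{n+1} = y_n + z·[1/3·y_n + 2/3·y_{n+1}] ⇒ (1 − 2/3z)y_{n+1} = (1 + 1/3z)y_n
  ⇒ R(z) = (1 + 1/3z)/(1 − 2/3z).

Solve |R(x)|<1 on ℝ⁻.
x=-0.74: |R|=0.5045
x=-2: |R|=0.1429
x=-10: |R|=0.3043
x=-100: |R|=0.4778
θ=2/3≥1/2 ⇒ |1+1/3x|<|1−2/3x| ∀x<0 ⇒ unbounded interval.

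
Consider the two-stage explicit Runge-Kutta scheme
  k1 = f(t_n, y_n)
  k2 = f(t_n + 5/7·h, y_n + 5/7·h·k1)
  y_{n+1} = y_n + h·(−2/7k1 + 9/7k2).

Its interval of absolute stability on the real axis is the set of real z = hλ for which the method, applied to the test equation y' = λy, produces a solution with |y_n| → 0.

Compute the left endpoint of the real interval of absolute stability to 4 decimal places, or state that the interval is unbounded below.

Test eqn y'=λy, z=hλ:
  k1=λy_n ⇒ h·k1=z·y_n;  k2=λ(1+5/7z)y_n ⇒ h·k2=z(1+5/7z)y_n
  y_{n+1}/y_n = 1 − 2/7z + 9/7z(1+5/7z) = 1 + z + 45/49z²
  R(z) = 1 + z + 45/49z².

Need |R(x)|<1, x<0.
x=-0.57: |R|=0.7284
R=1: x+45/49x²=0 ⇒ x=−49/45=-1.0889; min R=1−1/(4·45/49)=0.7278>−1
Confirm numerically:
  x=-0.883: |R|=0.83304 <1
  x=-0.832: |R|=0.80372 <1
  x=-0.594: |R|=0.73003 <1
  x=-1.660: |R|=1.87065 >1
  x=-1.504: |R|=1.57336 >1
  x=-1.236: |R|=1.16699 >1
Stable set (-1.0889, 0).

z* = -1.0889.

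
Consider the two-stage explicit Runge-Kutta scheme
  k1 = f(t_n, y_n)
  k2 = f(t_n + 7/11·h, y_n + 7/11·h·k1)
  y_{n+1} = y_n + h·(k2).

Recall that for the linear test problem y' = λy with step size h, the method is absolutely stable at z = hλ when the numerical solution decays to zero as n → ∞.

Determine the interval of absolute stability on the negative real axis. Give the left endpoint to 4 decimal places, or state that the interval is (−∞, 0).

(-1.5714, 0).

Test eqn y'=λy, z=hλ:
  k1=λy_n ⇒ h·k1=z·y_n;  k2=λ(1+7/11z)y_n ⇒ h·k2=z(1+7/11z)y_n
  y_{n+1}/y_n = 1 + z(1+7/11z) = 1 + z + 7/11z²
  ⇒ R(z) = 1 + z + 7/11z².

Need |R(x)|<1, x<0.
x=-0.38: |R|=0.7119
R=1: x+7/11x²=0 ⇒ x=−11/7=-1.5714; min R=1−1/(4·7/11)=0.6071>−1
Confirm numerically:
  x=-1.523: |R|=0.95306 <1
  x=-1.401: |R|=0.84806 <1
  x=-1.001: |R|=0.63664 <1
  x=-0.798: |R|=0.60724 <1
  x=-2.118: |R|=1.73668 >1
  x=-1.817: |R|=1.28395 >1
Interval (-1.5714, 0).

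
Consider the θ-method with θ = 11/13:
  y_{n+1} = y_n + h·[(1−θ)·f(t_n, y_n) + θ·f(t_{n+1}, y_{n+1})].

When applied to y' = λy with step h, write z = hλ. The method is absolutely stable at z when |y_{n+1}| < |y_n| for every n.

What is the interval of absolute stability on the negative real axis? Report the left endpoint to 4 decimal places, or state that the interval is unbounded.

unbounded; (−∞, 0).

Test eqn y'=λy, z=hλ:
  y_{n+1} = y_n + z·[2/13·y_n + 11/13·y_{n+1}] ⇒ (1 − 11/13z)y_{n+1} = (1 + 2/13z)y_n
  so R(z) = (1 + 2/13z)/(1 − 11/13z).

Find x<0 with |R(x)|<1.
x=-0.89: |R|=0.4923
x=-2: |R|=0.2571
x=-10: |R|=0.0569
x=-100: |R|=0.1680
θ=11/13≥1/2 ⇒ |1+2/13x|<|1−11/13x| ∀x<0 ⇒ stable on all of ℝ⁻.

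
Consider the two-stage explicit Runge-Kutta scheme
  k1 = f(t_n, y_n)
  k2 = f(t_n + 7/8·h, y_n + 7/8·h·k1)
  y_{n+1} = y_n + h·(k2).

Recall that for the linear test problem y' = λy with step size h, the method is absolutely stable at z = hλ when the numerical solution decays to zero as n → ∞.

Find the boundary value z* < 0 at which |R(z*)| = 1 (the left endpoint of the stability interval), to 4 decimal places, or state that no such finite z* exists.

left endpoint -1.1429.

On y'=λy, z=hλ:
  k1=λy_n ⇒ h·k1=z·y_n;  k2=λ(1+7/8z)y_n ⇒ h·k2=z(1+7/8z)y_n
  y_{n+1}/y_n = 1 + z(1+7/8z) = 1 + z + 7/8z²
  so R(z) = 1 + z + 7/8z².

Find x<0 with |R(x)|<1.
x=-0.76: |R|=0.7454
R=1: x+7/8x²=0 ⇒ x=−8/7=-1.1429; min R=1−1/(4·7/8)=0.7143>−1
Confirm numerically:
  x=-1.041: |R|=0.90722 <1
  x=-0.669: |R|=0.72262 <1
  x=-0.629: |R|=0.71719 <1
  x=-1.392: |R|=1.30346 >1
  x=-1.185: |R|=1.04370 >1
Interval (-1.1429, 0).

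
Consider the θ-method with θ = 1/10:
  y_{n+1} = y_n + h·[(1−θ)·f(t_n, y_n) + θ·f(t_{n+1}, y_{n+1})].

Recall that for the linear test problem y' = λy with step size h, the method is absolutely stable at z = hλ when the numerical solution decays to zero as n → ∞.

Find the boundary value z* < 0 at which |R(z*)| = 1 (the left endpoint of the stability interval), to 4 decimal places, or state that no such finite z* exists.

On y'=λy, z=hλ:
  y_{n+1} = y_n + z·[9/10·y_n + 1/10·y_{n+1}] ⇒ (1 − 1/10z)y_{n+1} = (1 + 9/10z)y_n
  R(z) = (1 + 9/10z)/(1 − 1/10z).

Solve |R(x)|<1 on ℝ⁻.
x=-1.28: |R|=0.1348
R=−1: 1+9/10x = −1+1/10x ⇒ -4/5x=2 ⇒ x=2/(-4/5)=-2.5000
Confirm numerically:
  x=-2.433: |R|=0.95689 <1
  x=-2.124: |R|=0.75190 <1
  x=-1.540: |R|=0.33449 <1
  x=-2.797: |R|=1.18567 >1
  x=-2.788: |R|=1.18017 >1
  x=-2.682: |R|=1.11481 >1
So |R|<1 on (-2.5000, 0).

z* = -2.5000.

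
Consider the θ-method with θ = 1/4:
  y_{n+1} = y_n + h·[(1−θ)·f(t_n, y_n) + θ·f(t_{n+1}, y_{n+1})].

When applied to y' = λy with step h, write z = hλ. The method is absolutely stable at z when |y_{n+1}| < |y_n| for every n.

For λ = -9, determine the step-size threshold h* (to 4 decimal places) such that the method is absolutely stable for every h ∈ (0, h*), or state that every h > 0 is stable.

Set f=λy, z=hλ:
  y_{n+1} = y_n + z·[3/4·y_n + 1/4·y_{n+1}] ⇒ (1 − 1/4z)y_{n+1} = (1 + 3/4z)y_n
  Hence R(z) = (1 + 3/4z)/(1 − 1/4z).

Need |R(x)|<1, x<0.
x=-1.38: |R|=0.0260
R=−1: 1+3/4x = −1+1/4x ⇒ -1/2x=2 ⇒ x=2/(-1/2)=-4.0000
Confirm numerically:
  x=-3.700: |R|=0.92208 <1
  x=-3.372: |R|=0.82963 <1
  x=-3.054: |R|=0.73178 <1
  x=-2.520: |R|=0.54601 <1
  x=-4.567: |R|=1.13237 >1
  x=-4.187: |R|=1.04568 >1
So |R|<1 on (-4.0000, 0).

(-4.0000,0); λ=-9 ⇒ h* = (4)/9 = 0.4444.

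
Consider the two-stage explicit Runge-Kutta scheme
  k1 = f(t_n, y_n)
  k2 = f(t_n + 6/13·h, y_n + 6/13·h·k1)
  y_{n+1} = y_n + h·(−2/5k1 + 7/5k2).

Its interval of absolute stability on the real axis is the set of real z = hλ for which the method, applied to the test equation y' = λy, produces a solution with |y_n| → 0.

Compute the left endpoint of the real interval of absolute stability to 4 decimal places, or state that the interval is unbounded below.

With y'=λy (z=hλ):
  k1=λy_n ⇒ h·k1=z·y_n;  k2=λ(1+6/13z)y_n ⇒ h·k2=z(1+6/13z)y_n
  y_{n+1}/y_n = 1 − 2/5z + 7/5z(1+6/13z) = 1 + z + 42/65z²
  so R(z) = 1 + z + 42/65z².

Boundary: |R(x)|=1, x<0.
x=-0.42: |R|=0.6940
R=1: x+42/65x²=0 ⇒ x=−65/42=-1.5476; min R=1−1/(4·42/65)=0.6131>−1
Confirm numerically:
  x=-1.452: |R|=0.91029 <1
  x=-1.430: |R|=0.89132 <1
  x=-1.175: |R|=0.71710 <1
  x=-1.045: |R|=0.66062 <1
  x=-2.117: |R|=1.77886 >1
  x=-2.068: |R|=1.69536 >1
  x=-1.708: |R|=1.17700 >1
Interval (-1.5476, 0).

z* = -1.5476.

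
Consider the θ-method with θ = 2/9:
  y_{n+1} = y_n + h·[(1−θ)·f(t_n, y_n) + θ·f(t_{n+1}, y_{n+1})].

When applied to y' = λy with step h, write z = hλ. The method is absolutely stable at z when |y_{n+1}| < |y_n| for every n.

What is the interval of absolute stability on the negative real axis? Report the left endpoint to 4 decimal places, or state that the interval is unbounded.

Set f=λy, z=hλ:
  y_{n+1} = y_n + z·[7/9·y_n + 2/9·y_{n+1}] ⇒ (1 − 2/9z)y_{n+1} = (1 + 7/9z)y_n
  Hence R(z) = (1 + 7/9z)/(1 − 2/9z).

Solve |R(x)|<1 on ℝ⁻.
x=-0.54: |R|=0.5179
R=−1: 1+7/9x = −1+2/9x ⇒ -5/9x=2 ⇒ x=2/(-5/9)=-3.6000
Confirm numerically:
  x=-3.371: |R|=0.92726 <1
  x=-3.228: |R|=0.87966 <1
  x=-1.885: |R|=0.32850 <1
  x=-4.122: |R|=1.15136 >1
  x=-3.852: |R|=1.07543 >1
  x=-3.660: |R|=1.01838 >1
Stable set (-3.6000, 0).

z∈(-3.6000,0).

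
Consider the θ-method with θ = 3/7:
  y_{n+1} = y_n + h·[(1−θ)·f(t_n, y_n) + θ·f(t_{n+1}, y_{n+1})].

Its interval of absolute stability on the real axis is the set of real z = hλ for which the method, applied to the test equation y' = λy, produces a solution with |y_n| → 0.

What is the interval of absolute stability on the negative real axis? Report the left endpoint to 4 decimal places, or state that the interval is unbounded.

z∈(-14.0000,0).

Test eqn y'=λy, z=hλ:
  y_{n+1} = y_n + z·[4/7·y_n + 3/7·y_{n+1}] ⇒ (1 − 3/7z)y_{n+1} = (1 + 4/7z)y_n
  so R(z) = (1 + 4/7z)/(1 − 3/7z).

Find x<0 with |R(x)|<1.
x=-0.71: |R|=0.4556
R=−1: 1+4/7x = −1+3/7x ⇒ -1/7x=2 ⇒ x=2/(-1/7)=-14.0000
Confirm numerically:
  x=-13.263: |R|=0.98425 <1
  x=-11.826: |R|=0.94882 <1
  x=-8.677: |R|=0.83885 <1
  x=-7.892: |R|=0.80089 <1
  x=-14.180: |R|=1.00363 >1
  x=-14.158: |R|=1.00319 >1
Stable set (-14.0000, 0).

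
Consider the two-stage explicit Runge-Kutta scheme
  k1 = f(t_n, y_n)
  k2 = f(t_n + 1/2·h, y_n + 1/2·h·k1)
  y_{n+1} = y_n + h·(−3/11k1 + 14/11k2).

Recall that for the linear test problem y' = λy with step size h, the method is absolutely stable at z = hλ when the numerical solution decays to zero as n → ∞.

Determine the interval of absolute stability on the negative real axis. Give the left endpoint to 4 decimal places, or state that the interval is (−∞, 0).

(-1.5714, 0).

Set f=λy, z=hλ:
  k1=λy_n ⇒ h·k1=z·y_n;  k2=λ(1+1/2z)y_n ⇒ h·k2=z(1+1/2z)y_n
  y_{n+1}/y_n = 1 − 3/11z + 14/11z(1+1/2z) = 1 + z + 7/11z²
  R(z) = 1 + z + 7/11z².

Find x<0 with |R(x)|<1.
x=-1.07: |R|=0.6586
R=1: x+7/11x²=0 ⇒ x=−11/7=-1.5714; min R=1−1/(4·7/11)=0.6071>−1
Confirm numerically:
  x=-1.464: |R|=0.89992 <1
  x=-1.256: |R|=0.74789 <1
  x=-0.701: |R|=0.61171 <1
  x=-2.160: |R|=1.80902 >1
  x=-2.088: |R|=1.68638 >1
  x=-1.922: |R|=1.42878 >1
Interval (-1.5714, 0).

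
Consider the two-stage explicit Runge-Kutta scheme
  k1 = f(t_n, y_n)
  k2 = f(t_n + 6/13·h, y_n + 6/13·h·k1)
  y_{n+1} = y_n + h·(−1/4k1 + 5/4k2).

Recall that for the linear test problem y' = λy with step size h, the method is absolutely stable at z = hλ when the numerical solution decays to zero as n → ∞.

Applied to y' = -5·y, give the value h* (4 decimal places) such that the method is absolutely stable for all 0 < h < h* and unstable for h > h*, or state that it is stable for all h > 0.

(-1.7333,0); λ=-5 ⇒ h* = (26/15)/5 = 0.3467.

On y'=λy, z=hλ:
  k1=λy_n ⇒ h·k1=z·y_n;  k2=λ(1+6/13z)y_n ⇒ h·k2=z(1+6/13z)y_n
  y_{n+1}/y_n = 1 − 1/4z + 5/4z(1+6/13z) = 1 + z + 15/26z²
  so R(z) = 1 + z + 15/26z².

Solve |R(x)|<1 on ℝ⁻.
x=-1.77: |R|=1.0374
R=1: x+15/26x²=0 ⇒ x=−26/15=-1.7333; min R=1−1/(4·15/26)=0.5667>−1
Confirm numerically:
  x=-0.916: |R|=0.56807 <1
  x=-0.912: |R|=0.56785 <1
  x=-0.905: |R|=0.56751 <1
  x=-2.063: |R|=1.39237 >1
  x=-1.942: |R|=1.23379 >1
Interval (-1.7333, 0).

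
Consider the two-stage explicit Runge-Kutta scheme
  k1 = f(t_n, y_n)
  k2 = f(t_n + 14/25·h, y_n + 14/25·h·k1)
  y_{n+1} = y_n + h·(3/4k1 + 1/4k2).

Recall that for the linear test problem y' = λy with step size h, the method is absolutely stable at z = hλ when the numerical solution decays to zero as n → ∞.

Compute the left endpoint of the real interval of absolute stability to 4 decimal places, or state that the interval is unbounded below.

left endpoint -7.1429.

Test eqn y'=λy, z=hλ:
  k1=λy_n ⇒ h·k1=z·y_n;  k2=λ(1+14/25z)y_n ⇒ h·k2=z(1+14/25z)y_n
  y_{n+1}/y_n = 1 + 3/4z + 1/4z(1+14/25z) = 1 + z + 7/50z²
  R(z) = 1 + z + 7/50z².

Boundary: |R(x)|=1, x<0.
x=-1.24: |R|=0.0247
R=1: x+7/50x²=0 ⇒ x=−50/7=-7.1429; min R=1−1/(4·7/50)=-0.7857>−1
Confirm numerically:
  x=-3.993: |R|=0.76083 <1
  x=-3.414: |R|=0.78224 <1
  x=-3.180: |R|=0.76426 <1
  x=-7.555: |R|=1.43592 >1
  x=-7.529: |R|=1.40702 >1
Interval (-7.1429, 0).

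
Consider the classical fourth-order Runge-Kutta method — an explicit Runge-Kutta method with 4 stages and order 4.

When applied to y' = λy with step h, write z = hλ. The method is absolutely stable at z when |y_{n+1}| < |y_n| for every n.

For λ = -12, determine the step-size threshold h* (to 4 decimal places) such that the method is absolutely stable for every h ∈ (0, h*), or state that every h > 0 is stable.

(-2.7853,0); λ=-12 ⇒ h* = 0.2321.

On y'=λy, z=hλ:
  order 4, 4-stage ⇒ R(z)=1+z+z^2/2+z^3/6+z^4/24
  (e.g. R(-1.66)=0.27181, |R|=0.27181)

Solve |R(x)|<1 on ℝ⁻.
x=-1.66: |R|=0.2718
|R(-1.48)|=0.2748 |R(-1.12)|=0.3386 |R(-0.93)|=0.3996
Bisect:
  x_lo=-3.3110 |R|=2.1285  x_hi=-0.1529 |R|=0.8583
  mid=-1.73195 |R|=0.27691 →hi
  mid=-2.52150 |R|=0.66987 →hi
  mid=-2.91627 |R|=1.21612 →lo
  mid=-2.71889 |R|=0.90441 →hi
  mid=-2.81758 |R|=1.04978 →lo
  mid=-2.76823 |R|=0.97458 →hi
  mid=-2.79291 |R|=1.01154 →lo
  mid=-2.78057 |R|=0.99290 →hi
  ...
  [-2.78539,-2.78520] ⇒ x*=-2.7853
Interval (-2.7853, 0).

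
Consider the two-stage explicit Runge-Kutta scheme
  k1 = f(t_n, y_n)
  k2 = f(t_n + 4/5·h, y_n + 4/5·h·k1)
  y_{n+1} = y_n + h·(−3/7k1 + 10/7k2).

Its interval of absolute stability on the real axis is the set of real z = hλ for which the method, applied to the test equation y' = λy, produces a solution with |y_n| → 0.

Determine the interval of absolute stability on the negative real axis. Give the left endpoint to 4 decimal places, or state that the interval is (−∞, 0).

(-0.8750, 0).

Set f=λy, z=hλ:
  k1=λy_n ⇒ h·k1=z·y_n;  k2=λ(1+4/5z)y_n ⇒ h·k2=z(1+4/5z)y_n
  y_{n+1}/y_n = 1 − 3/7z + 10/7z(1+4/5z) = 1 + z + 8/7z²
  so R(z) = 1 + z + 8/7z².

Solve |R(x)|<1 on ℝ⁻.
x=-0.91: |R|=1.0364
R=1: x+8/7x²=0 ⇒ x=−7/8=-0.8750; min R=1−1/(4·8/7)=0.7812>−1
Confirm numerically:
  x=-0.553: |R|=0.79650 <1
  x=-0.529: |R|=0.79082 <1
  x=-0.364: |R|=0.78742 <1
  x=-1.123: |R|=1.31829 >1
  x=-1.053: |R|=1.21421 >1
  x=-1.005: |R|=1.14931 >1
Interval (-0.8750, 0).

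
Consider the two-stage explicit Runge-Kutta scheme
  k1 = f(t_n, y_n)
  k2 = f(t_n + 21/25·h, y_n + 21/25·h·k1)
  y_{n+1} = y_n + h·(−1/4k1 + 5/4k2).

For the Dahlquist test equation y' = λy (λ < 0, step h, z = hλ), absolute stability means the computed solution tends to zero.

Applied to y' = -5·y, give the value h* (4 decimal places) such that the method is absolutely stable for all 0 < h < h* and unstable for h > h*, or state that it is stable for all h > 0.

(-0.9524,0); λ=-5 ⇒ h* = (20/21)/5 = 0.1905.

On y'=λy, z=hλ:
  k1=λy_n ⇒ h·k1=z·y_n;  k2=λ(1+21/25z)y_n ⇒ h·k2=z(1+21/25z)y_n
  y_{n+1}/y_n = 1 − 1/4z + 5/4z(1+21/25z) = 1 + z + 21/20z²
  R(z) = 1 + z + 21/20z².

Find x<0 with |R(x)|<1.
x=-1.78: |R|=2.5468
R=1: x+21/20x²=0 ⇒ x=−20/21=-0.9524; min R=1−1/(4·21/20)=0.7619>−1
Confirm numerically:
  x=-0.776: |R|=0.85628 <1
  x=-0.769: |R|=0.85193 <1
  x=-0.431: |R|=0.76405 <1
  x=-1.495: |R|=1.85178 >1
  x=-1.098: |R|=1.16788 >1
  x=-0.979: |R|=1.02736 >1
So |R|<1 on (-0.9524, 0).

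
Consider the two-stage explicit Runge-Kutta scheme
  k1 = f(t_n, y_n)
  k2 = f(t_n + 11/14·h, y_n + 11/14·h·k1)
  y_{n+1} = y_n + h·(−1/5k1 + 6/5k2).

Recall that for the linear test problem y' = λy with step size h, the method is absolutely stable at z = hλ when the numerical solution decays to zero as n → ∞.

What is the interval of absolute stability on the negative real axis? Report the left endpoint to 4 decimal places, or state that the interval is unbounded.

With y'=λy (z=hλ):
  k1=λy_n ⇒ h·k1=z·y_n;  k2=λ(1+11/14z)y_n ⇒ h·k2=z(1+11/14z)y_n
  y_{n+1}/y_n = 1 − 1/5z + 6/5z(1+11/14z) = 1 + z + 33/35z²
  Hence R(z) = 1 + z + 33/35z².

Boundary: |R(x)|=1, x<0.
x=-0.31: |R|=0.7806
R=1: x+33/35x²=0 ⇒ x=−35/33=-1.0606; min R=1−1/(4·33/35)=0.7348>−1
Confirm numerically:
  x=-0.692: |R|=0.75950 <1
  x=-0.599: |R|=0.73930 <1
  x=-0.519: |R|=0.73497 <1
  x=-1.573: |R|=1.75994 >1
  x=-1.512: |R|=1.64351 >1
  x=-1.152: |R|=1.09927 >1
Stable set (-1.0606, 0).

z∈(-1.0606,0).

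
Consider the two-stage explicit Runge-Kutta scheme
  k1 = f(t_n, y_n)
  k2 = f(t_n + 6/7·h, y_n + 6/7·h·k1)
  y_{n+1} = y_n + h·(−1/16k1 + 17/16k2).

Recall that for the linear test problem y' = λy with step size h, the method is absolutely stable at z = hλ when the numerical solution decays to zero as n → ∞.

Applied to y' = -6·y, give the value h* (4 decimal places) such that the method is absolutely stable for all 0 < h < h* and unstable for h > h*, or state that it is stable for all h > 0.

(-1.0980,0); λ=-6 ⇒ h* = (56/51)/6 = 0.1830.

Set f=λy, z=hλ:
  k1=λy_n ⇒ h·k1=z·y_n;  k2=λ(1+6/7z)y_n ⇒ h·k2=z(1+6/7z)y_n
  y_{n+1}/y_n = 1 − 1/16z + 17/16z(1+6/7z) = 1 + z + 51/56z²
  ⇒ R(z) = 1 + z + 51/56z².

Find x<0 with |R(x)|<1.
x=-0.51: |R|=0.7269
R=1: x+51/56x²=0 ⇒ x=−56/51=-1.0980; min R=1−1/(4·51/56)=0.7255>−1
Confirm numerically:
  x=-0.905: |R|=0.84090 <1
  x=-0.834: |R|=0.79945 <1
  x=-0.773: |R|=0.77118 <1
  x=-0.457: |R|=0.73320 <1
  x=-1.696: |R|=1.92359 >1
  x=-1.461: |R|=1.48294 >1
So |R|<1 on (-1.0980, 0).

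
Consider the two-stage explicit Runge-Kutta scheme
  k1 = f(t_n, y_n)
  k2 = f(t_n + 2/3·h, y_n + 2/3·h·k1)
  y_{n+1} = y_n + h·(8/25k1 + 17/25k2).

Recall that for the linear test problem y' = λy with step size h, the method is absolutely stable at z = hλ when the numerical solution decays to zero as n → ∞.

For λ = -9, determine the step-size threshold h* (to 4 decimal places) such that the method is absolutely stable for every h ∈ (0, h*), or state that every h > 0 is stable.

Set f=λy, z=hλ:
  k1=λy_n ⇒ h·k1=z·y_n;  k2=λ(1+2/3z)y_n ⇒ h·k2=z(1+2/3z)y_n
  y_{n+1}/y_n = 1 + 8/25z + 17/25z(1+2/3z) = 1 + z + 34/75z²
  so R(z) = 1 + z + 34/75z².

Find x<0 with |R(x)|<1.
x=-0.36: |R|=0.6988
R=1: x+34/75x²=0 ⇒ x=−75/34=-2.2059; min R=1−1/(4·34/75)=0.4485>−1
Confirm numerically:
  x=-1.398: |R|=0.48800 <1
  x=-1.188: |R|=0.45181 <1
  x=-1.084: |R|=0.44869 <1
  x=-0.927: |R|=0.46256 <1
  x=-2.350: |R|=1.15353 >1
  x=-2.227: |R|=1.02132 >1
Stable set (-2.2059, 0).

(-2.2059,0); λ=-9 ⇒ h* = (75/34)/9 = 0.2451.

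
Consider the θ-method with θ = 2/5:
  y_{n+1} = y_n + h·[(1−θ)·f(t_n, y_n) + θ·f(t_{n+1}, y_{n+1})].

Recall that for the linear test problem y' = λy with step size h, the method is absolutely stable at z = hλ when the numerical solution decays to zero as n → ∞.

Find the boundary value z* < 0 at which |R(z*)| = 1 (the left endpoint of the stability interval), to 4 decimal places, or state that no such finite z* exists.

left endpoint -10.0000.

Test eqn y'=λy, z=hλ:
  y_{n+1} = y_n + z·[3/5·y_n + 2/5·y_{n+1}] ⇒ (1 − 2/5z)y_{n+1} = (1 + 3/5z)y_n
  R(z) = (1 + 3/5z)/(1 − 2/5z).

Boundary: |R(x)|=1, x<0.
x=-0.97: |R|=0.3012
R=−1: 1+3/5x = −1+2/5x ⇒ -1/5x=2 ⇒ x=2/(-1/5)=-10.0000
Confirm numerically:
  x=-9.375: |R|=0.97368 <1
  x=-7.742: |R|=0.88977 <1
  x=-5.581: |R|=0.72658 <1
  x=-4.602: |R|=0.61997 <1
  x=-10.393: |R|=1.01524 >1
  x=-10.161: |R|=1.00636 >1
  x=-10.110: |R|=1.00436 >1
Stable set (-10.0000, 0).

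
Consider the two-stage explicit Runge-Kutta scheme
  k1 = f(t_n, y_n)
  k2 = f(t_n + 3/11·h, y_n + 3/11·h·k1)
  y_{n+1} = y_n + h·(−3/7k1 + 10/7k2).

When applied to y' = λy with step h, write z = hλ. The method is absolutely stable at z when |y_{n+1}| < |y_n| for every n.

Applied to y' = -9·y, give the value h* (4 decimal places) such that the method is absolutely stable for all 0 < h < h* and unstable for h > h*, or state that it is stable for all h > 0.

Set f=λy, z=hλ:
  k1=λy_n ⇒ h·k1=z·y_n;  k2=λ(1+3/11z)y_n ⇒ h·k2=z(1+3/11z)y_n
  y_{n+1}/y_n = 1 − 3/7z + 10/7z(1+3/11z) = 1 + z + 30/77z²
  ⇒ R(z) = 1 + z + 30/77z².

Solve |R(x)|<1 on ℝ⁻.
x=-0.34: |R|=0.7050
R=1: x+30/77x²=0 ⇒ x=−77/30=-2.5667; min R=1−1/(4·30/77)=0.3583>−1
Confirm numerically:
  x=-2.410: |R|=0.85290 <1
  x=-2.170: |R|=0.66464 <1
  x=-1.370: |R|=0.36126 <1
  x=-3.141: |R|=1.70285 >1
  x=-3.038: |R|=1.55789 >1
So |R|<1 on (-2.5667, 0).

(-2.5667,0); λ=-9 ⇒ h* = (77/30)/9 = 0.2852.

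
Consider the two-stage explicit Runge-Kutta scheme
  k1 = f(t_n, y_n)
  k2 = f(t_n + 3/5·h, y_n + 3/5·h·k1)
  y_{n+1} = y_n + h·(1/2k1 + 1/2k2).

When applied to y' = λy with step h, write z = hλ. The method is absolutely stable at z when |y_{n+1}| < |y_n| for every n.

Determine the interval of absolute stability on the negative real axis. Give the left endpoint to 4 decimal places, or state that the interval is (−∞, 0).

With y'=λy (z=hλ):
  k1=λy_n ⇒ h·k1=z·y_n;  k2=λ(1+3/5z)y_n ⇒ h·k2=z(1+3/5z)y_n
  y_{n+1}/y_n = 1 + 1/2z + 1/2z(1+3/5z) = 1 + z + 3/10z²
  R(z) = 1 + z + 3/10z².

Boundary: |R(x)|=1, x<0.
x=-1.39: |R|=0.1896
R=1: x+3/10x²=0 ⇒ x=−10/3=-3.3333; min R=1−1/(4·3/10)=0.1667>−1
Confirm numerically:
  x=-3.159: |R|=0.83478 <1
  x=-3.039: |R|=0.73166 <1
  x=-2.431: |R|=0.34193 <1
  x=-1.721: |R|=0.16755 <1
  x=-3.679: |R|=1.38151 >1
  x=-3.415: |R|=1.08367 >1
Interval (-3.3333, 0).

(-3.3333, 0).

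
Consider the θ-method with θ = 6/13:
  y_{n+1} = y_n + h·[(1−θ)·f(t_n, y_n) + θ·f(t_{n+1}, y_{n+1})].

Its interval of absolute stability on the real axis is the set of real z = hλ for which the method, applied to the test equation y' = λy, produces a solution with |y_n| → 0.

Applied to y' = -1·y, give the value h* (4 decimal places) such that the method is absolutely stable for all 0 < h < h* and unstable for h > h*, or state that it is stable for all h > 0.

(-26.0000,0); λ=-1 ⇒ h* = (26)/1 = 26.0000.

With y'=λy (z=hλ):
  y_{n+1} = y_n + z·[7/13·y_n + 6/13·y_{n+1}] ⇒ (1 − 6/13z)y_{n+1} = (1 + 7/13z)y_n
  ⇒ R(z) = (1 + 7/13z)/(1 − 6/13z).

Find x<0 with |R(x)|<1.
x=-1.1: |R|=0.2704
R=−1: 1+7/13x = −1+6/13x ⇒ -1/13x=2 ⇒ x=2/(-1/13)=-26.0000
Confirm numerically:
  x=-23.467: |R|=0.98353 <1
  x=-22.666: |R|=0.97762 <1
  x=-19.131: |R|=0.94625 <1
  x=-26.596: |R|=1.00345 >1
  x=-26.275: |R|=1.00161 >1
  x=-26.238: |R|=1.00140 >1
Interval (-26.0000, 0).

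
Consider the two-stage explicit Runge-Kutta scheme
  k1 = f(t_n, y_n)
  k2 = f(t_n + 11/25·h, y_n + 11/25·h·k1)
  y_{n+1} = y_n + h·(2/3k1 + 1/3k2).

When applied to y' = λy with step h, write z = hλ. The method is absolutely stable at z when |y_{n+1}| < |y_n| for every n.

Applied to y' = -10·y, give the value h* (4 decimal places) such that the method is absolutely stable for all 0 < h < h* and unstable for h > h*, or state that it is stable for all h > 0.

On y'=λy, z=hλ:
  k1=λy_n ⇒ h·k1=z·y_n;  k2=λ(1+11/25z)y_n ⇒ h·k2=z(1+11/25z)y_n
  y_{n+1}/y_n = 1 + 2/3z + 1/3z(1+11/25z) = 1 + z + 11/75z²
  ⇒ R(z) = 1 + z + 11/75z².

Boundary: |R(x)|=1, x<0.
x=-1.05: |R|=0.1117
R=1: x+11/75x²=0 ⇒ x=−75/11=-6.8182; min R=1−1/(4·11/75)=-0.7045>−1
Confirm numerically:
  x=-6.480: |R|=0.67859 <1
  x=-3.164: |R|=0.69574 <1
  x=-2.889: |R|=0.66487 <1
  x=-7.270: |R|=1.48176 >1
  x=-6.901: |R|=1.08382 >1
Interval (-6.8182, 0).

(-6.8182,0); λ=-10 ⇒ h* = (75/11)/10 = 0.6818.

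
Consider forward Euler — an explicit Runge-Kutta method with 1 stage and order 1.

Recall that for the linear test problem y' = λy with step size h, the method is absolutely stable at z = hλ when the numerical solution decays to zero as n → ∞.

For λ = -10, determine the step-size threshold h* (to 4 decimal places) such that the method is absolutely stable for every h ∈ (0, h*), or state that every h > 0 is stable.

With y'=λy (z=hλ):
  order 1, 1-stage ⇒ R(z)=1+z
  (e.g. R(-1.54)=-0.54000, |R|=0.54000)

Find x<0 with |R(x)|<1.
x=-1.54: |R|=0.5400
|R(-2.32)|=1.3200 |R(-1.31)|=0.3100 |R(-1.2)|=0.2000
Bisect:
  x_lo=-2.4602 |R|=1.4602  x_hi=-0.1239 |R|=0.8761
  mid=-1.29203 |R|=0.29203 →hi
  mid=-1.87612 |R|=0.87612 →hi
  mid=-2.16816 |R|=1.16816 →lo
  mid=-2.02214 |R|=1.02214 →lo
  mid=-1.94913 |R|=0.94913 →hi
  mid=-1.98563 |R|=0.98563 →hi
  mid=-2.00389 |R|=1.00389 →lo
  ...
  [-2.00004,-1.99989] ⇒ x*=-2.0000
Stable set (-2.0000, 0).

(-2.0000,0); λ=-10 ⇒ h* = 0.2000.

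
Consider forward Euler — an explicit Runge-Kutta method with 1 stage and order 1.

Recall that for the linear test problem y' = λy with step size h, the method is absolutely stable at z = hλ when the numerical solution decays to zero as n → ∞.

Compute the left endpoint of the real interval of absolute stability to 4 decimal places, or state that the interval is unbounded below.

With y'=λy (z=hλ):
  order 1, 1-stage ⇒ R(z)=1+z
  (e.g. R(-1.77)=-0.77000, |R|=0.77000)

Boundary: |R(x)|=1, x<0.
x=-1.77: |R|=0.7700
|R(-1.67)|=0.6700 |R(-1.4)|=0.4000 |R(-0.77)|=0.2300
Bisect:
  x_lo=-2.6616 |R|=1.6616  x_hi=-0.2415 |R|=0.7585
  mid=-1.45155 |R|=0.45155 →hi
  mid=-2.05655 |R|=1.05655 →lo
  mid=-1.75405 |R|=0.75405 →hi
  mid=-1.90530 |R|=0.90530 →hi
  mid=-1.98092 |R|=0.98092 →hi
  mid=-2.01874 |R|=1.01874 →lo
  mid=-1.99983 |R|=0.99983 →hi
  mid=-2.00928 |R|=1.00928 →lo
  ...
  [-2.00013,-1.99998] ⇒ x*=-2.0000
Interval (-2.0000, 0).

left endpoint -2.0000.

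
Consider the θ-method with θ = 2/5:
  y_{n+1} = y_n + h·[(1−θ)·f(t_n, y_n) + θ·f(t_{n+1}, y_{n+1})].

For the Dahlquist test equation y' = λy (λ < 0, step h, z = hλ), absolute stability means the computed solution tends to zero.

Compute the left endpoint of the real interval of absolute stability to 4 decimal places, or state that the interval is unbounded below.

left endpoint -10.0000.

With y'=λy (z=hλ):
  y_{n+1} = y_n + z·[3/5·y_n + 2/5·y_{n+1}] ⇒ (1 − 2/5z)y_{n+1} = (1 + 3/5z)y_n
  ⇒ R(z) = (1 + 3/5z)/(1 − 2/5z).

Boundary: |R(x)|=1, x<0.
x=-0.95: |R|=0.3116
R=−1: 1+3/5x = −1+2/5x ⇒ -1/5x=2 ⇒ x=2/(-1/5)=-10.0000
Confirm numerically:
  x=-9.815: |R|=0.99249 <1
  x=-9.493: |R|=0.97886 <1
  x=-9.229: |R|=0.96713 <1
  x=-7.175: |R|=0.85401 <1
  x=-10.228: |R|=1.00896 >1
  x=-10.220: |R|=1.00865 >1
Interval (-10.0000, 0).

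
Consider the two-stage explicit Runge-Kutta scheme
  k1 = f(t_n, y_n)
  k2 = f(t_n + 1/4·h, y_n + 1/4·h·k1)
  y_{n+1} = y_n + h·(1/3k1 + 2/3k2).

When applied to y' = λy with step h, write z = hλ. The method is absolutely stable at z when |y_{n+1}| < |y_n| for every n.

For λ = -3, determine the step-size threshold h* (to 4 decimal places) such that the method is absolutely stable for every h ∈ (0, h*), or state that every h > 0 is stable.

(-6.0000,0); λ=-3 ⇒ h* = (6)/3 = 2.0000.

Test eqn y'=λy, z=hλ:
  k1=λy_n ⇒ h·k1=z·y_n;  k2=λ(1+1/4z)y_n ⇒ h·k2=z(1+1/4z)y_n
  y_{n+1}/y_n = 1 + 1/3z + 2/3z(1+1/4z) = 1 + z + 1/6z²
  ⇒ R(z) = 1 + z + 1/6z².

Need |R(x)|<1, x<0.
x=-1.18: |R|=0.0521
R=1: x+1/6x²=0 ⇒ x=−6=-6.0000; min R=1−1/(4·1/6)=-0.5000>−1
Confirm numerically:
  x=-5.875: |R|=0.87760 <1
  x=-4.285: |R|=0.22480 <1
  x=-3.930: |R|=0.35585 <1
  x=-3.759: |R|=0.40399 <1
  x=-6.543: |R|=1.59214 >1
  x=-6.243: |R|=1.25284 >1
  x=-6.077: |R|=1.07799 >1
Stable set (-6.0000, 0).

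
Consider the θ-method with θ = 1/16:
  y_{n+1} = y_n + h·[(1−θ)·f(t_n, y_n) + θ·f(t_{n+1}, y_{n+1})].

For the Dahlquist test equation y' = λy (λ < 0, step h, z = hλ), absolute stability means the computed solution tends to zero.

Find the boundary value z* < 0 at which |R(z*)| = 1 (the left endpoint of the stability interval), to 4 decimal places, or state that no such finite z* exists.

Set f=λy, z=hλ:
  y_{n+1} = y_n + z·[15/16·y_n + 1/16·y_{n+1}] ⇒ (1 − 1/16z)y_{n+1} = (1 + 15/16z)y_n
  ⇒ R(z) = (1 + 15/16z)/(1 − 1/16z).

Need |R(x)|<1, x<0.
x=-1.02: |R|=0.0411
R=−1: 1+15/16x = −1+1/16x ⇒ -7/8x=2 ⇒ x=2/(-7/8)=-2.2857
Confirm numerically:
  x=-2.213: |R|=0.94411 <1
  x=-1.492: |R|=0.36474 <1
  x=-1.118: |R|=0.04498 <1
  x=-1.008: |R|=0.05174 <1
  x=-2.777: |R|=1.36630 >1
  x=-2.719: |R|=1.32406 >1
  x=-2.331: |R|=1.03459 >1
Interval (-2.2857, 0).

z* = -2.2857.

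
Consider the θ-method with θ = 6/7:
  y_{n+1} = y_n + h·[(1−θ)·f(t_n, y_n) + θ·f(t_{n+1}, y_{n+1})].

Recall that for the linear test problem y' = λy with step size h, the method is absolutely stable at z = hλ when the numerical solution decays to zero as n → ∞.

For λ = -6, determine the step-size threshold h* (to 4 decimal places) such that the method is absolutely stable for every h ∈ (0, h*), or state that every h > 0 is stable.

interval (−∞, 0). Any h>0 works for λ=-6.

With y'=λy (z=hλ):
  y_{n+1} = y_n + z·[1/7·y_n + 6/7·y_{n+1}] ⇒ (1 − 6/7z)y_{n+1} = (1 + 1/7z)y_n
  ⇒ R(z) = (1 + 1/7z)/(1 − 6/7z).

Need |R(x)|<1, x<0.
x=-0.36: |R|=0.7249
x=-2: |R|=0.2632
x=-10: |R|=0.0448
x=-100: |R|=0.1532
θ=6/7≥1/2 ⇒ |1+1/7x|<|1−6/7x| ∀x<0 ⇒ stable on all of ℝ⁻.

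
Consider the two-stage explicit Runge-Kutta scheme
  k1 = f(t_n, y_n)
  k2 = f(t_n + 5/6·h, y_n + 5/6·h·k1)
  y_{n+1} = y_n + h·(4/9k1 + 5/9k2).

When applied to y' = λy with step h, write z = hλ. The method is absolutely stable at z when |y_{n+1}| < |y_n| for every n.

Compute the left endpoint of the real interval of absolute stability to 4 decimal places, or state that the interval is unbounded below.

left endpoint -2.1600.

On y'=λy, z=hλ:
  k1=λy_n ⇒ h·k1=z·y_n;  k2=λ(1+5/6z)y_n ⇒ h·k2=z(1+5/6z)y_n
  y_{n+1}/y_n = 1 + 4/9z + 5/9z(1+5/6z) = 1 + z + 25/54z²
  ⇒ R(z) = 1 + z + 25/54z².

Find x<0 with |R(x)|<1.
x=-0.6: |R|=0.5667
R=1: x+25/54x²=0 ⇒ x=−54/25=-2.1600; min R=1−1/(4·25/54)=0.4600>−1
Confirm numerically:
  x=-2.093: |R|=0.93508 <1
  x=-1.788: |R|=0.69207 <1
  x=-1.486: |R|=0.53631 <1
  x=-1.392: |R|=0.50507 <1
  x=-2.736: |R|=1.72960 >1
  x=-2.344: |R|=1.19967 >1
  x=-2.336: |R|=1.19034 >1
Interval (-2.1600, 0).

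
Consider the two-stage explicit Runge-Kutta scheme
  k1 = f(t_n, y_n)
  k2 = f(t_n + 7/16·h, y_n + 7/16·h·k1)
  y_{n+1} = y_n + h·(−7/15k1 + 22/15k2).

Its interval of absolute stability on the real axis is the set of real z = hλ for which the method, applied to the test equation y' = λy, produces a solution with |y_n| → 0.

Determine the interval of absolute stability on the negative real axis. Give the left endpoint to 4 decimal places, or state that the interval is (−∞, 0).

Set f=λy, z=hλ:
  k1=λy_n ⇒ h·k1=z·y_n;  k2=λ(1+7/16z)y_n ⇒ h·k2=z(1+7/16z)y_n
  y_{n+1}/y_n = 1 − 7/15z + 22/15z(1+7/16z) = 1 + z + 77/120z²
  so R(z) = 1 + z + 77/120z².

Solve |R(x)|<1 on ℝ⁻.
x=-0.73: |R|=0.6119
R=1: x+77/120x²=0 ⇒ x=−120/77=-1.5584; min R=1−1/(4·77/120)=0.6104>−1
Confirm numerically:
  x=-1.320: |R|=0.79804 <1
  x=-1.053: |R|=0.65849 <1
  x=-0.951: |R|=0.62932 <1
  x=-0.638: |R|=0.62319 <1
  x=-1.863: |R|=1.36408 >1
  x=-1.586: |R|=1.02805 >1
Interval (-1.5584, 0).

(-1.5584, 0).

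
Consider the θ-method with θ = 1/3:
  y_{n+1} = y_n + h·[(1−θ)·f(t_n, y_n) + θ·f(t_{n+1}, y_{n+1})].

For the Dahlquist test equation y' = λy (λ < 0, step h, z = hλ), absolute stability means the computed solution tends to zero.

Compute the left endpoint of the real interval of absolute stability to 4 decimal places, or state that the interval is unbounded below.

left endpoint -6.0000.

Test eqn y'=λy, z=hλ:
  y_{n+1} = y_n + z·[2/3·y_n + 1/3·y_{n+1}] ⇒ (1 − 1/3z)y_{n+1} = (1 + 2/3z)y_n
  R(z) = (1 + 2/3z)/(1 − 1/3z).

Need |R(x)|<1, x<0.
x=-1.38: |R|=0.0548
R=−1: 1+2/3x = −1+1/3x ⇒ -1/3x=2 ⇒ x=2/(-1/3)=-6.0000
Confirm numerically:
  x=-4.921: |R|=0.86378 <1
  x=-4.629: |R|=0.82029 <1
  x=-4.167: |R|=0.74424 <1
  x=-2.845: |R|=0.46022 <1
  x=-6.388: |R|=1.04133 >1
  x=-6.163: |R|=1.01779 >1
  x=-6.073: |R|=1.00805 >1
So |R|<1 on (-6.0000, 0).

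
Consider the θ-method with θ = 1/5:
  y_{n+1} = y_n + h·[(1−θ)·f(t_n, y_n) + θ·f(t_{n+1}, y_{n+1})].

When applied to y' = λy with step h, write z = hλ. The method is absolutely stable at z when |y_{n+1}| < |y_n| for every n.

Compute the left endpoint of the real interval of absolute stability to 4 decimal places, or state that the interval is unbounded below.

left endpoint -3.3333.

Set f=λy, z=hλ:
  y_{n+1} = y_n + z·[4/5·y_n + 1/5·y_{n+1}] ⇒ (1 − 1/5z)y_{n+1} = (1 + 4/5z)y_n
  Hence R(z) = (1 + 4/5z)/(1 − 1/5z).

Find x<0 with |R(x)|<1.
x=-1.59: |R|=0.2064
R=−1: 1+4/5x = −1+1/5x ⇒ -3/5x=2 ⇒ x=2/(-3/5)=-3.3333
Confirm numerically:
  x=-3.237: |R|=0.96491 <1
  x=-2.712: |R|=0.75830 <1
  x=-2.321: |R|=0.58517 <1
  x=-2.199: |R|=0.52730 <1
  x=-3.788: |R|=1.15521 >1
  x=-3.560: |R|=1.07944 >1
So |R|<1 on (-3.3333, 0).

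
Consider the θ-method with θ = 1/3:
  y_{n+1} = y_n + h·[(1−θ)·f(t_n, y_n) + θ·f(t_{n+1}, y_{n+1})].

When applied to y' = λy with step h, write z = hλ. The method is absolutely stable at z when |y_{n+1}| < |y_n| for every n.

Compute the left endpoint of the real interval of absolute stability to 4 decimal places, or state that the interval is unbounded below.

With y'=λy (z=hλ):
  y_{n+1} = y_n + z·[2/3·y_n + 1/3·y_{n+1}] ⇒ (1 − 1/3z)y_{n+1} = (1 + 2/3z)y_n
  R(z) = (1 + 2/3z)/(1 − 1/3z).

Find x<0 with |R(x)|<1.
x=-0.7: |R|=0.4324
R=−1: 1+2/3x = −1+1/3x ⇒ -1/3x=2 ⇒ x=2/(-1/3)=-6.0000
Confirm numerically:
  x=-5.091: |R|=0.88765 <1
  x=-4.637: |R|=0.82153 <1
  x=-4.256: |R|=0.75965 <1
  x=-3.378: |R|=0.58890 <1
  x=-6.101: |R|=1.01110 >1
  x=-6.084: |R|=1.00925 >1
Stable set (-6.0000, 0).

left endpoint -6.0000.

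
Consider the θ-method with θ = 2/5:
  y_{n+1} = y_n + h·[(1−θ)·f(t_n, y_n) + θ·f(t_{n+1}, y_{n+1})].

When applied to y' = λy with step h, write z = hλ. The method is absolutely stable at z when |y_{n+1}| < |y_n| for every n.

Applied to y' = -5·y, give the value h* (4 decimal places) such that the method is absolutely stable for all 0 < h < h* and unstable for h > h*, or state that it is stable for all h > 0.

With y'=λy (z=hλ):
  y_{n+1} = y_n + z·[3/5·y_n + 2/5·y_{n+1}] ⇒ (1 − 2/5z)y_{n+1} = (1 + 3/5z)y_n
  R(z) = (1 + 3/5z)/(1 − 2/5z).

Boundary: |R(x)|=1, x<0.
x=-0.3: |R|=0.7321
R=−1: 1+3/5x = −1+2/5x ⇒ -1/5x=2 ⇒ x=2/(-1/5)=-10.0000
Confirm numerically:
  x=-9.278: |R|=0.96935 <1
  x=-6.881: |R|=0.83376 <1
  x=-5.724: |R|=0.74003 <1
  x=-4.886: |R|=0.65380 <1
  x=-10.588: |R|=1.02246 >1
  x=-10.454: |R|=1.01752 >1
  x=-10.025: |R|=1.00100 >1
So |R|<1 on (-10.0000, 0).

(-10.0000,0); λ=-5 ⇒ h* = (10)/5 = 2.0000.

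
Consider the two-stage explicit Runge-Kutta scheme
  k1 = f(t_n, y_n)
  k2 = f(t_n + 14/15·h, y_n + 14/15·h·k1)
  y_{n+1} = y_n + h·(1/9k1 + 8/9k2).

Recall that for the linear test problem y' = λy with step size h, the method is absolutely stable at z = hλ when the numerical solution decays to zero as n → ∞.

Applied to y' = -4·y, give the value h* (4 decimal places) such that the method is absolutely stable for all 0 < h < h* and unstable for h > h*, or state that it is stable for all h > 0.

(-1.2054,0); λ=-4 ⇒ h* = (135/112)/4 = 0.3013.

Set f=λy, z=hλ:
  k1=λy_n ⇒ h·k1=z·y_n;  k2=λ(1+14/15z)y_n ⇒ h·k2=z(1+14/15z)y_n
  y_{n+1}/y_n = 1 + 1/9z + 8/9z(1+14/15z) = 1 + z + 112/135z²
  R(z) = 1 + z + 112/135z².

Boundary: |R(x)|=1, x<0.
x=-1.28: |R|=1.0793
R=1: x+112/135x²=0 ⇒ x=−135/112=-1.2054; min R=1−1/(4·112/135)=0.6987>−1
Confirm numerically:
  x=-0.947: |R|=0.79702 <1
  x=-0.727: |R|=0.71148 <1
  x=-0.639: |R|=0.69976 <1
  x=-1.618: |R|=1.55391 >1
  x=-1.544: |R|=1.43378 >1
Interval (-1.2054, 0).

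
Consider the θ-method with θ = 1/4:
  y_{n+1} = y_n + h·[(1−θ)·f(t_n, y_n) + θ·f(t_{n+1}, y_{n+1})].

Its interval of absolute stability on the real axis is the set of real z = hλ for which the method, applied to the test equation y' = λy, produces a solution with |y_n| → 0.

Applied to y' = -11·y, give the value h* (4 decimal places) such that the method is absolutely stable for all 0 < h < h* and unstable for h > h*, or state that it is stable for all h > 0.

On y'=λy, z=hλ:
  y_{n+1} = y_n + z·[3/4·y_n + 1/4·y_{n+1}] ⇒ (1 − 1/4z)y_{n+1} = (1 + 3/4z)y_n
  ⇒ R(z) = (1 + 3/4z)/(1 − 1/4z).

Solve |R(x)|<1 on ℝ⁻.
x=-0.53: |R|=0.5320
R=−1: 1+3/4x = −1+1/4x ⇒ -1/2x=2 ⇒ x=2/(-1/2)=-4.0000
Confirm numerically:
  x=-3.018: |R|=0.72015 <1
  x=-2.993: |R|=0.71200 <1
  x=-2.866: |R|=0.66968 <1
  x=-4.265: |R|=1.06413 >1
  x=-4.234: |R|=1.05684 >1
  x=-4.102: |R|=1.02518 >1
Interval (-4.0000, 0).

(-4.0000,0); λ=-11 ⇒ h* = (4)/11 = 0.3636.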